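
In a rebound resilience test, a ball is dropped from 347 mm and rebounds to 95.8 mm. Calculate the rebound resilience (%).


Resilience = h_rebound / h_drop * 100
= 95.8 / 347 * 100
= 27.6%

27.6%


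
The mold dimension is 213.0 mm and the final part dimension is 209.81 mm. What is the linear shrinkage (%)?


Shrinkage = (mold - part) / mold * 100
= (213.0 - 209.81) / 213.0 * 100
= 3.19 / 213.0 * 100
= 1.5%

1.5%


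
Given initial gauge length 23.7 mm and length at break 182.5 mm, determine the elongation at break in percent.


Elongation = (Lf - L0) / L0 * 100
= (182.5 - 23.7) / 23.7 * 100
= 158.8 / 23.7 * 100
= 670.0%

670.0%


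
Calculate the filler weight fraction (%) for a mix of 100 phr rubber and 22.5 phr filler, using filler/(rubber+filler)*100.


Filler % = filler / (rubber + filler) * 100
= 22.5 / (100 + 22.5) * 100
= 22.5 / 122.5 * 100
= 18.37%

18.37%


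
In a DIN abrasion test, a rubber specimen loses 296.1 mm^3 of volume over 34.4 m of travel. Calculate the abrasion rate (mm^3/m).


Rate = volume_loss / distance
= 296.1 / 34.4
= 8.608 mm^3/m

8.608 mm^3/m


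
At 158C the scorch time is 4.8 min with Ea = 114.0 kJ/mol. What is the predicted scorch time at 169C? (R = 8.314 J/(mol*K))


Convert temperatures: T1 = 158 + 273.15 = 431.15 K, T2 = 169 + 273.15 = 442.15 K
ts2_new = 4.8 * exp(114000 / 8.314 * (1/442.15 - 1/431.15))
1/T2 - 1/T1 = -5.7703e-05
ts2_new = 2.18 min

2.18 min


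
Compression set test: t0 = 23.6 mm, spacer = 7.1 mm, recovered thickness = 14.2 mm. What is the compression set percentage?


CS = (t0 - recovered) / (t0 - ts) * 100
= (23.6 - 14.2) / (23.6 - 7.1) * 100
= 9.4 / 16.5 * 100
= 57.0%

57.0%


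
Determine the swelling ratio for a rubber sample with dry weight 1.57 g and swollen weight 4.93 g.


Q = W_swollen / W_dry
Q = 4.93 / 1.57
Q = 3.14

Q = 3.14


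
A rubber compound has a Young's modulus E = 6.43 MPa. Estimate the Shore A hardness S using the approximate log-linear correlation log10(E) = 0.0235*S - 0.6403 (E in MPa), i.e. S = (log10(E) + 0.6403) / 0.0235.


log10(E) = 0.0235*S - 0.6403  =>  S = (log10(E) + 0.6403) / 0.0235
log10(6.43) = 0.808211
S = (0.808211 + 0.6403) / 0.0235 = 1.448511 / 0.0235
S = 61.6

Shore A = 61.6


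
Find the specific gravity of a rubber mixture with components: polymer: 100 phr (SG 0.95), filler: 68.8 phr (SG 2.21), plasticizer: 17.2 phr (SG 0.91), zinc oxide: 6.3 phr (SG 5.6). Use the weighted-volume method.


Sum of weights = 192.3
Volume contributions:
  polymer: 100/0.95 = 105.2632
  filler: 68.8/2.21 = 31.1312
  plasticizer: 17.2/0.91 = 18.9011
  zinc oxide: 6.3/5.6 = 1.1250
Sum of volumes = 156.4205
SG = 192.3 / 156.4205 = 1.229

SG = 1.229


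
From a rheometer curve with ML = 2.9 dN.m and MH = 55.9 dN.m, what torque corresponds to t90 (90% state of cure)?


M90 = ML + 0.9 * (MH - ML)
M90 = 2.9 + 0.9 * (55.9 - 2.9)
M90 = 2.9 + 0.9 * 53.0
M90 = 50.6 dN.m

50.6 dN.m


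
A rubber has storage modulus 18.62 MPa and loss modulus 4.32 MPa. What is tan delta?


tan delta = E'' / E'
= 4.32 / 18.62
= 0.232

tan delta = 0.232


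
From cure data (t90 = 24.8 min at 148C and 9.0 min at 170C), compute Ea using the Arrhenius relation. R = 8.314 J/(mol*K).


T1 = 421.15 K, T2 = 443.15 K
1/T1 - 1/T2 = 1.1788e-04
ln(t1/t2) = ln(24.8/9.0) = 1.0136
Ea = 8.314 * 1.0136 / 1.1788e-04 = 71490.7204 J/mol
Ea = 71.49 kJ/mol

71.49 kJ/mol


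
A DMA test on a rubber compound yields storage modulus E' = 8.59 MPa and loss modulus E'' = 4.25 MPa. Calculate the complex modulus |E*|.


|E*| = sqrt(E'^2 + E''^2)
= sqrt(8.59^2 + 4.25^2)
= sqrt(73.7881 + 18.0625)
= 9.584 MPa

9.584 MPa


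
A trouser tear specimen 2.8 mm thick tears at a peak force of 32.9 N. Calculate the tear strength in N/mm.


Tear strength = force / thickness
= 32.9 / 2.8
= 11.75 N/mm

11.75 N/mm


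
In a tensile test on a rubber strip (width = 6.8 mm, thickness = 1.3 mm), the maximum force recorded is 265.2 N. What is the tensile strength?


Area = width * thickness = 6.8 * 1.3 = 8.84 mm^2
TS = force / area = 265.2 / 8.84 = 30.0 MPa

30.0 MPa


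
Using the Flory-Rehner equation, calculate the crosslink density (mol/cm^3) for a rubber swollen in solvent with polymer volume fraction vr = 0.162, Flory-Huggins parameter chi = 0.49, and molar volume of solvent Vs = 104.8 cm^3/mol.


ln(1 - vr) = ln(1 - 0.162) = -0.1767
Numerator = -((-0.1767) + 0.162 + 0.49 * 0.162^2) = 0.0019
Denominator = 104.8 * (0.162^(1/3) - 0.162/2) = 48.6415
nu = 0.0019 / 48.6415 = 3.8601e-05 mol/cm^3

3.8601e-05 mol/cm^3


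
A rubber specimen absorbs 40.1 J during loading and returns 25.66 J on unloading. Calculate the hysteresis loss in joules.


Hysteresis loss = loading - unloading
= 40.1 - 25.66
= 14.44 J

14.44 J


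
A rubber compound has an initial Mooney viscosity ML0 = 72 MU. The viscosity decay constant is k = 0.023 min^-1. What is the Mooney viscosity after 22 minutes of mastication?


ML = ML0 * exp(-k * t)
ML = 72 * exp(-0.023 * 22)
ML = 72 * 0.6029
ML = 43.41 MU

43.41 MU


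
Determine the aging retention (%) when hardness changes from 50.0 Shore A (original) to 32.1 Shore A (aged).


Retention = aged / original * 100
= 32.1 / 50.0 * 100
= 64.2%

64.2%


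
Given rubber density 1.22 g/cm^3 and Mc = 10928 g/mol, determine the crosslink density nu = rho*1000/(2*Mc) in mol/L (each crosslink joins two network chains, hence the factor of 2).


nu = rho * 1000 / (2 * Mc)
nu = 1.22 * 1000 / (2 * 10928)
nu = 1220.0 / 21856
nu = 0.0558 mol/L

0.0558 mol/L


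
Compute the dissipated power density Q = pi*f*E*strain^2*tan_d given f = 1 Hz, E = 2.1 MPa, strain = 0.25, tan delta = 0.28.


Q = pi * f * E * strain^2 * tan_d
= pi * 1 * 2.1 * 0.25^2 * 0.28
= pi * 1 * 2.1 * 0.0625 * 0.28
= 0.1155

Q = 0.1155


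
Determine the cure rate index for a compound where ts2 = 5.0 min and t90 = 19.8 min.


CRI = 100 / (t90 - ts2)
= 100 / (19.8 - 5.0)
= 100 / 14.8
= 6.76 min^-1

6.76 min^-1


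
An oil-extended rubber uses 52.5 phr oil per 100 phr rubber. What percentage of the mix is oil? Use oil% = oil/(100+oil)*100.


Oil % = oil / (100 + oil) * 100
= 52.5 / (100 + 52.5) * 100
= 52.5 / 152.5 * 100
= 34.43%

34.43%


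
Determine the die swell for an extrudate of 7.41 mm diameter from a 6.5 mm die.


Die swell ratio = D_extrudate / D_die
= 7.41 / 6.5
= 1.14

Die swell = 1.14


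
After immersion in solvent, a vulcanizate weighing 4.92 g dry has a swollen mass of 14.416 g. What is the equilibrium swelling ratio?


Q = W_swollen / W_dry
Q = 14.416 / 4.92
Q = 2.93

Q = 2.93


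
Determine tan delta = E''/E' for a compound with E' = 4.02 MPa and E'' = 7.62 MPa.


tan delta = E'' / E'
= 7.62 / 4.02
= 1.8955

tan delta = 1.8955


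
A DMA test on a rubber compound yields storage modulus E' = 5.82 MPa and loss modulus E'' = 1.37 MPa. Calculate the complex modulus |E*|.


|E*| = sqrt(E'^2 + E''^2)
= sqrt(5.82^2 + 1.37^2)
= sqrt(33.8724 + 1.8769)
= 5.979 MPa

5.979 MPa


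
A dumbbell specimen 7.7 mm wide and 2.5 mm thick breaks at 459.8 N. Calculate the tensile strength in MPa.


Area = width * thickness = 7.7 * 2.5 = 19.25 mm^2
TS = force / area = 459.8 / 19.25 = 23.89 MPa

23.89 MPa


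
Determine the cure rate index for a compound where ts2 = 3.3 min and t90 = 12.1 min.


CRI = 100 / (t90 - ts2)
= 100 / (12.1 - 3.3)
= 100 / 8.8
= 11.36 min^-1

11.36 min^-1


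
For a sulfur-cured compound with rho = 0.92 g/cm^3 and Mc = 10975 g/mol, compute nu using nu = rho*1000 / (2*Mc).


nu = rho * 1000 / (2 * Mc)
nu = 0.92 * 1000 / (2 * 10975)
nu = 920.0 / 21950
nu = 0.0419 mol/L

0.0419 mol/L


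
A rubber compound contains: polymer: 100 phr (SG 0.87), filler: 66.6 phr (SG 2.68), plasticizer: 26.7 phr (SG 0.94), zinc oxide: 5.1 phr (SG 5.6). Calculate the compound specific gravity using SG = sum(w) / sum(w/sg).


Sum of weights = 198.4
Volume contributions:
  polymer: 100/0.87 = 114.9425
  filler: 66.6/2.68 = 24.8507
  plasticizer: 26.7/0.94 = 28.4043
  zinc oxide: 5.1/5.6 = 0.9107
Sum of volumes = 169.1082
SG = 198.4 / 169.1082 = 1.173

SG = 1.173


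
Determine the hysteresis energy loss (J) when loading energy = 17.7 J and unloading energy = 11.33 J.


Hysteresis loss = loading - unloading
= 17.7 - 11.33
= 6.37 J

6.37 J


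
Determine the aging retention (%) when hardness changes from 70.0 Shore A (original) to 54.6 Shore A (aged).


Retention = aged / original * 100
= 54.6 / 70.0 * 100
= 78.0%

78.0%


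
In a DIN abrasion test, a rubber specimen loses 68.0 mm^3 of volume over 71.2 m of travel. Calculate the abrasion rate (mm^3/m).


Rate = volume_loss / distance
= 68.0 / 71.2
= 0.955 mm^3/m

0.955 mm^3/m


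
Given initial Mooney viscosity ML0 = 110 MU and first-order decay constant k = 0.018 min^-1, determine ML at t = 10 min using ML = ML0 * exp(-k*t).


ML = ML0 * exp(-k * t)
ML = 110 * exp(-0.018 * 10)
ML = 110 * 0.8353
ML = 91.88 MU

91.88 MU


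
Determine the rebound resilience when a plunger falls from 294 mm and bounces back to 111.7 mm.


Resilience = h_rebound / h_drop * 100
= 111.7 / 294 * 100
= 38.0%

38.0%


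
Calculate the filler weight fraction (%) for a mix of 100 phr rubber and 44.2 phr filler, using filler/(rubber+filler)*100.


Filler % = filler / (rubber + filler) * 100
= 44.2 / (100 + 44.2) * 100
= 44.2 / 144.2 * 100
= 30.65%

30.65%


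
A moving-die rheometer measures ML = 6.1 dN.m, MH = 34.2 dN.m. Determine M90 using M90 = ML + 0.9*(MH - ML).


M90 = ML + 0.9 * (MH - ML)
M90 = 6.1 + 0.9 * (34.2 - 6.1)
M90 = 6.1 + 0.9 * 28.1
M90 = 31.39 dN.m

31.39 dN.m


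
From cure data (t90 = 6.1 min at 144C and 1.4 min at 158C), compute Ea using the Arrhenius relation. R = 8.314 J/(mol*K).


T1 = 417.15 K, T2 = 431.15 K
1/T1 - 1/T2 = 7.7841e-05
ln(t1/t2) = ln(6.1/1.4) = 1.4718
Ea = 8.314 * 1.4718 / 7.7841e-05 = 157201.3605 J/mol
Ea = 157.2 kJ/mol

157.2 kJ/mol


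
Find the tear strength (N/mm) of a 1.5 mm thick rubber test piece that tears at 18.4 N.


Tear strength = force / thickness
= 18.4 / 1.5
= 12.27 N/mm

12.27 N/mm


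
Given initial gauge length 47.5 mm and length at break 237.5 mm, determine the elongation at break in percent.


Elongation = (Lf - L0) / L0 * 100
= (237.5 - 47.5) / 47.5 * 100
= 190.0 / 47.5 * 100
= 400.0%

400.0%


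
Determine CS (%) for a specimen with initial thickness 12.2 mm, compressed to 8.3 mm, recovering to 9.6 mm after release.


CS = (t0 - recovered) / (t0 - ts) * 100
= (12.2 - 9.6) / (12.2 - 8.3) * 100
= 2.6 / 3.9 * 100
= 66.7%

66.7%


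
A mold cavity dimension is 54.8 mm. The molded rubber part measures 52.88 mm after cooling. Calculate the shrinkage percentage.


Shrinkage = (mold - part) / mold * 100
= (54.8 - 52.88) / 54.8 * 100
= 1.92 / 54.8 * 100
= 3.5%

3.5%


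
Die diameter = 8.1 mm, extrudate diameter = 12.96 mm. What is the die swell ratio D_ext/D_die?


Die swell ratio = D_extrudate / D_die
= 12.96 / 8.1
= 1.6

Die swell = 1.6


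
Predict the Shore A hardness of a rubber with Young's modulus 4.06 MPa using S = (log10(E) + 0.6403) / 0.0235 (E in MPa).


log10(E) = 0.0235*S - 0.6403  =>  S = (log10(E) + 0.6403) / 0.0235
log10(4.06) = 0.608526
S = (0.608526 + 0.6403) / 0.0235 = 1.248826 / 0.0235
S = 53.1

Shore A = 53.1


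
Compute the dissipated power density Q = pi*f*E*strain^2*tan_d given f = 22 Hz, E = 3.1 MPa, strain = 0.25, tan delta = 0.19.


Q = pi * f * E * strain^2 * tan_d
= pi * 22 * 3.1 * 0.25^2 * 0.19
= pi * 22 * 3.1 * 0.0625 * 0.19
= 2.5443

Q = 2.5443


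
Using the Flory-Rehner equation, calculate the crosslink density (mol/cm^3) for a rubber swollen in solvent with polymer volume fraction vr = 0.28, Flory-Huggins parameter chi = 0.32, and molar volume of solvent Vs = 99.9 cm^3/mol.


ln(1 - vr) = ln(1 - 0.28) = -0.3285
Numerator = -((-0.3285) + 0.28 + 0.32 * 0.28^2) = 0.0234
Denominator = 99.9 * (0.28^(1/3) - 0.28/2) = 51.3699
nu = 0.0234 / 51.3699 = 4.5583e-04 mol/cm^3

4.5583e-04 mol/cm^3


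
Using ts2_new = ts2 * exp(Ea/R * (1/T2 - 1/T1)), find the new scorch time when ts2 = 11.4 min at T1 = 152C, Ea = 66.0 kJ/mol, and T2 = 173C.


Convert temperatures: T1 = 152 + 273.15 = 425.15 K, T2 = 173 + 273.15 = 446.15 K
ts2_new = 11.4 * exp(66000 / 8.314 * (1/446.15 - 1/425.15))
1/T2 - 1/T1 = -1.1071e-04
ts2_new = 4.73 min

4.73 min


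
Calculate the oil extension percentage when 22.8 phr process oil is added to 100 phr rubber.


Oil % = oil / (100 + oil) * 100
= 22.8 / (100 + 22.8) * 100
= 22.8 / 122.8 * 100
= 18.57%

18.57%


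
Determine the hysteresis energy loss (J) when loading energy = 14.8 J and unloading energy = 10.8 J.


Hysteresis loss = loading - unloading
= 14.8 - 10.8
= 4.0 J

4.0 J


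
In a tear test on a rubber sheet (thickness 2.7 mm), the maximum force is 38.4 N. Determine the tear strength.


Tear strength = force / thickness
= 38.4 / 2.7
= 14.22 N/mm

14.22 N/mm


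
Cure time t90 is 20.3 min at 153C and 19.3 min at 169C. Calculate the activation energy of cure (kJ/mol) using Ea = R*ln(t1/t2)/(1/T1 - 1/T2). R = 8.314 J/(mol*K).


T1 = 426.15 K, T2 = 442.15 K
1/T1 - 1/T2 = 8.4916e-05
ln(t1/t2) = ln(20.3/19.3) = 0.0505
Ea = 8.314 * 0.0505 / 8.4916e-05 = 4945.9453 J/mol
Ea = 4.95 kJ/mol

4.95 kJ/mol


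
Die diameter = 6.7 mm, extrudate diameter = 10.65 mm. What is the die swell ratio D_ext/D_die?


Die swell ratio = D_extrudate / D_die
= 10.65 / 6.7
= 1.59

Die swell = 1.59


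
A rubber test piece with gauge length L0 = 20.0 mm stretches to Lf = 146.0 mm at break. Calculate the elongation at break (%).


Elongation = (Lf - L0) / L0 * 100
= (146.0 - 20.0) / 20.0 * 100
= 126.0 / 20.0 * 100
= 630.0%

630.0%


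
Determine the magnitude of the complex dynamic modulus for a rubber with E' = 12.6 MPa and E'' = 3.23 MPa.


|E*| = sqrt(E'^2 + E''^2)
= sqrt(12.6^2 + 3.23^2)
= sqrt(158.7600 + 10.4329)
= 13.007 MPa

13.007 MPa


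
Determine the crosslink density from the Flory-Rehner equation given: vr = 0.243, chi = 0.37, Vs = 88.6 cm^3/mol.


ln(1 - vr) = ln(1 - 0.243) = -0.2784
Numerator = -((-0.2784) + 0.243 + 0.37 * 0.243^2) = 0.0135
Denominator = 88.6 * (0.243^(1/3) - 0.243/2) = 44.5237
nu = 0.0135 / 44.5237 = 3.0420e-04 mol/cm^3

3.0420e-04 mol/cm^3


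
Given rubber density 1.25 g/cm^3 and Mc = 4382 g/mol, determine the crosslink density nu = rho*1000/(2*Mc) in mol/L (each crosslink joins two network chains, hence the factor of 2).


nu = rho * 1000 / (2 * Mc)
nu = 1.25 * 1000 / (2 * 4382)
nu = 1250.0 / 8764
nu = 0.1426 mol/L

0.1426 mol/L


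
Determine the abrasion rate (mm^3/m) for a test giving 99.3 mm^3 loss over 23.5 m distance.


Rate = volume_loss / distance
= 99.3 / 23.5
= 4.226 mm^3/m

4.226 mm^3/m


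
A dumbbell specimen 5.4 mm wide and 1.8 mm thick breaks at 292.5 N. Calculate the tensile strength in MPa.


Area = width * thickness = 5.4 * 1.8 = 9.72 mm^2
TS = force / area = 292.5 / 9.72 = 30.09 MPa

30.09 MPa


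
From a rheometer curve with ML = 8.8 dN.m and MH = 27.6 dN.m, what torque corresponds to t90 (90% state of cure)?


M90 = ML + 0.9 * (MH - ML)
M90 = 8.8 + 0.9 * (27.6 - 8.8)
M90 = 8.8 + 0.9 * 18.8
M90 = 25.72 dN.m

25.72 dN.m


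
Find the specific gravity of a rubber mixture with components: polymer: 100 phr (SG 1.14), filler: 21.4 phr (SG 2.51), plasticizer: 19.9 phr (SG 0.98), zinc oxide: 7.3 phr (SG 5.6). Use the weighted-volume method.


Sum of weights = 148.6
Volume contributions:
  polymer: 100/1.14 = 87.7193
  filler: 21.4/2.51 = 8.5259
  plasticizer: 19.9/0.98 = 20.3061
  zinc oxide: 7.3/5.6 = 1.3036
Sum of volumes = 117.8549
SG = 148.6 / 117.8549 = 1.261

SG = 1.261


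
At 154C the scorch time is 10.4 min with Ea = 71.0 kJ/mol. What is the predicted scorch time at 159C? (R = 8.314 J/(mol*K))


Convert temperatures: T1 = 154 + 273.15 = 427.15 K, T2 = 159 + 273.15 = 432.15 K
ts2_new = 10.4 * exp(71000 / 8.314 * (1/432.15 - 1/427.15))
1/T2 - 1/T1 = -2.7087e-05
ts2_new = 8.25 min

8.25 min


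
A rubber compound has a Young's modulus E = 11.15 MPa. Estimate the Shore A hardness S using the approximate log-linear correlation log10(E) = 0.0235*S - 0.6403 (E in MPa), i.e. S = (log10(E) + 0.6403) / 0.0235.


log10(E) = 0.0235*S - 0.6403  =>  S = (log10(E) + 0.6403) / 0.0235
log10(11.15) = 1.047275
S = (1.047275 + 0.6403) / 0.0235 = 1.687575 / 0.0235
S = 71.8

Shore A = 71.8


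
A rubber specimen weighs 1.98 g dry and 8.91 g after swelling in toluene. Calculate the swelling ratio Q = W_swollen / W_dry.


Q = W_swollen / W_dry
Q = 8.91 / 1.98
Q = 4.5

Q = 4.5


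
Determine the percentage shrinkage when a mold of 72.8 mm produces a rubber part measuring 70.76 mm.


Shrinkage = (mold - part) / mold * 100
= (72.8 - 70.76) / 72.8 * 100
= 2.04 / 72.8 * 100
= 2.8%

2.8%


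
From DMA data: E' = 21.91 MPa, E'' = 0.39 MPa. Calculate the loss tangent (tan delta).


tan delta = E'' / E'
= 0.39 / 21.91
= 0.0178

tan delta = 0.0178


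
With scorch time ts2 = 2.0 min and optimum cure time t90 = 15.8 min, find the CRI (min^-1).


CRI = 100 / (t90 - ts2)
= 100 / (15.8 - 2.0)
= 100 / 13.8
= 7.25 min^-1

7.25 min^-1


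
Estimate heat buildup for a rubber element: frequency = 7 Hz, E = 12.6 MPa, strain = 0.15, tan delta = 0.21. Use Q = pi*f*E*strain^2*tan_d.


Q = pi * f * E * strain^2 * tan_d
= pi * 7 * 12.6 * 0.15^2 * 0.21
= pi * 7 * 12.6 * 0.0225 * 0.21
= 1.3092

Q = 1.3092


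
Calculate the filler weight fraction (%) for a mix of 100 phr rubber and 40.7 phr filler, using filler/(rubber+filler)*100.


Filler % = filler / (rubber + filler) * 100
= 40.7 / (100 + 40.7) * 100
= 40.7 / 140.7 * 100
= 28.93%

28.93%


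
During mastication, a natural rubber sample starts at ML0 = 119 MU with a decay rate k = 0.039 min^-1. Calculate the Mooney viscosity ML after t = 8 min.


ML = ML0 * exp(-k * t)
ML = 119 * exp(-0.039 * 8)
ML = 119 * 0.7320
ML = 87.11 MU

87.11 MU


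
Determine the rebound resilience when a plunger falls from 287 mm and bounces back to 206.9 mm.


Resilience = h_rebound / h_drop * 100
= 206.9 / 287 * 100
= 72.1%

72.1%


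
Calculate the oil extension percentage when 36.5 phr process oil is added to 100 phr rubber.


Oil % = oil / (100 + oil) * 100
= 36.5 / (100 + 36.5) * 100
= 36.5 / 136.5 * 100
= 26.74%

26.74%


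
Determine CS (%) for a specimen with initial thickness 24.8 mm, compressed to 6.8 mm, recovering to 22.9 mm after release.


CS = (t0 - recovered) / (t0 - ts) * 100
= (24.8 - 22.9) / (24.8 - 6.8) * 100
= 1.9 / 18.0 * 100
= 10.6%

10.6%


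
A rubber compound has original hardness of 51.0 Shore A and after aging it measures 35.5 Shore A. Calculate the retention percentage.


Retention = aged / original * 100
= 35.5 / 51.0 * 100
= 69.6%

69.6%


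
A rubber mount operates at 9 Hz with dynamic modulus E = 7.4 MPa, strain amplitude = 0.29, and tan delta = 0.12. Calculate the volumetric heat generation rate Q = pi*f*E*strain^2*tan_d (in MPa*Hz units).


Q = pi * f * E * strain^2 * tan_d
= pi * 9 * 7.4 * 0.29^2 * 0.12
= pi * 9 * 7.4 * 0.0841 * 0.12
= 2.1115

Q = 2.1115


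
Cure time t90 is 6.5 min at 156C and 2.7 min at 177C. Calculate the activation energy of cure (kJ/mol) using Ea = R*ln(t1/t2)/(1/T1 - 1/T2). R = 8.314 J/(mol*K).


T1 = 429.15 K, T2 = 450.15 K
1/T1 - 1/T2 = 1.0871e-04
ln(t1/t2) = ln(6.5/2.7) = 0.8786
Ea = 8.314 * 0.8786 / 1.0871e-04 = 67192.9610 J/mol
Ea = 67.19 kJ/mol

67.19 kJ/mol


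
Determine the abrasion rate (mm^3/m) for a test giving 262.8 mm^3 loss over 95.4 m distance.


Rate = volume_loss / distance
= 262.8 / 95.4
= 2.755 mm^3/m

2.755 mm^3/m


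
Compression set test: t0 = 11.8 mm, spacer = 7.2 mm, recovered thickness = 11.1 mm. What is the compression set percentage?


CS = (t0 - recovered) / (t0 - ts) * 100
= (11.8 - 11.1) / (11.8 - 7.2) * 100
= 0.7 / 4.6 * 100
= 15.2%

15.2%


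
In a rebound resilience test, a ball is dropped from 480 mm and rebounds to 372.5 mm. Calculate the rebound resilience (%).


Resilience = h_rebound / h_drop * 100
= 372.5 / 480 * 100
= 77.6%

77.6%


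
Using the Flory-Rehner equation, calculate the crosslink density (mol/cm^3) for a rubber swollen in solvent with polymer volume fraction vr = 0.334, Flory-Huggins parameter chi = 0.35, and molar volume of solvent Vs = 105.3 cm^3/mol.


ln(1 - vr) = ln(1 - 0.334) = -0.4065
Numerator = -((-0.4065) + 0.334 + 0.35 * 0.334^2) = 0.0334
Denominator = 105.3 * (0.334^(1/3) - 0.334/2) = 55.4745
nu = 0.0334 / 55.4745 = 6.0246e-04 mol/cm^3

6.0246e-04 mol/cm^3


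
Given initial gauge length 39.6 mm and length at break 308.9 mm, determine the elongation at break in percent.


Elongation = (Lf - L0) / L0 * 100
= (308.9 - 39.6) / 39.6 * 100
= 269.3 / 39.6 * 100
= 680.1%

680.1%


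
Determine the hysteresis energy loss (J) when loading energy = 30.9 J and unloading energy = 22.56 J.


Hysteresis loss = loading - unloading
= 30.9 - 22.56
= 8.34 J

8.34 J


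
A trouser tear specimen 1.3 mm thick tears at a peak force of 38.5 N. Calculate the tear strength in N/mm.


Tear strength = force / thickness
= 38.5 / 1.3
= 29.62 N/mm

29.62 N/mm


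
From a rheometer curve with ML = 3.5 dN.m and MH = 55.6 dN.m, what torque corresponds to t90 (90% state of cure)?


M90 = ML + 0.9 * (MH - ML)
M90 = 3.5 + 0.9 * (55.6 - 3.5)
M90 = 3.5 + 0.9 * 52.1
M90 = 50.39 dN.m

50.39 dN.m


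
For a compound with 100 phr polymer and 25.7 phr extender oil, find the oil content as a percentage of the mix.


Oil % = oil / (100 + oil) * 100
= 25.7 / (100 + 25.7) * 100
= 25.7 / 125.7 * 100
= 20.45%

20.45%


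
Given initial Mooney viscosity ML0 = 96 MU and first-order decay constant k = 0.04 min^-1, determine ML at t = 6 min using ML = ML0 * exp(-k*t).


ML = ML0 * exp(-k * t)
ML = 96 * exp(-0.04 * 6)
ML = 96 * 0.7866
ML = 75.52 MU

75.52 MU


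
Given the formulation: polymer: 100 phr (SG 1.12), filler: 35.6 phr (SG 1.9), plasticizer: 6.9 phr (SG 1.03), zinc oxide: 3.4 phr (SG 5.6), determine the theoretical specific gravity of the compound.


Sum of weights = 145.9
Volume contributions:
  polymer: 100/1.12 = 89.2857
  filler: 35.6/1.9 = 18.7368
  plasticizer: 6.9/1.03 = 6.6990
  zinc oxide: 3.4/5.6 = 0.6071
Sum of volumes = 115.3287
SG = 145.9 / 115.3287 = 1.265

SG = 1.265


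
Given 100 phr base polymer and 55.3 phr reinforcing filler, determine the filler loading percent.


Filler % = filler / (rubber + filler) * 100
= 55.3 / (100 + 55.3) * 100
= 55.3 / 155.3 * 100
= 35.61%

35.61%


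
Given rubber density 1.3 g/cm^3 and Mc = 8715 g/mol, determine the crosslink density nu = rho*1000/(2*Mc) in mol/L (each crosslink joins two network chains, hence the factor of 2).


nu = rho * 1000 / (2 * Mc)
nu = 1.3 * 1000 / (2 * 8715)
nu = 1300.0 / 17430
nu = 0.0746 mol/L

0.0746 mol/L


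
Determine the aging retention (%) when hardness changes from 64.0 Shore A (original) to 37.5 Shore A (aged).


Retention = aged / original * 100
= 37.5 / 64.0 * 100
= 58.6%

58.6%


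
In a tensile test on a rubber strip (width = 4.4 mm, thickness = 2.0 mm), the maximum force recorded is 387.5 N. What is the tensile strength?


Area = width * thickness = 4.4 * 2.0 = 8.8 mm^2
TS = force / area = 387.5 / 8.8 = 44.03 MPa

44.03 MPa


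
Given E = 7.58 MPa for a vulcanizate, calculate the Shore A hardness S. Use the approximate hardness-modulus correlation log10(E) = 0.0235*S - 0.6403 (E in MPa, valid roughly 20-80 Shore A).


log10(E) = 0.0235*S - 0.6403  =>  S = (log10(E) + 0.6403) / 0.0235
log10(7.58) = 0.879669
S = (0.879669 + 0.6403) / 0.0235 = 1.519969 / 0.0235
S = 64.7

Shore A = 64.7


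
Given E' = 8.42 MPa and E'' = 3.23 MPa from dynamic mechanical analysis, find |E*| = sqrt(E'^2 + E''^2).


|E*| = sqrt(E'^2 + E''^2)
= sqrt(8.42^2 + 3.23^2)
= sqrt(70.8964 + 10.4329)
= 9.018 MPa

9.018 MPa


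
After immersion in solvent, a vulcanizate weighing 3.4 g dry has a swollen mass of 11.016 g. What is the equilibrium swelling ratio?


Q = W_swollen / W_dry
Q = 11.016 / 3.4
Q = 3.24

Q = 3.24


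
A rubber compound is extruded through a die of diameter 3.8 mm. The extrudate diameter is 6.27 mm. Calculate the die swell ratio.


Die swell ratio = D_extrudate / D_die
= 6.27 / 3.8
= 1.65

Die swell = 1.65


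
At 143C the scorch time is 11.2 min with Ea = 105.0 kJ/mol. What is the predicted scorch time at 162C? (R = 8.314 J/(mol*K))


Convert temperatures: T1 = 143 + 273.15 = 416.15 K, T2 = 162 + 273.15 = 435.15 K
ts2_new = 11.2 * exp(105000 / 8.314 * (1/435.15 - 1/416.15))
1/T2 - 1/T1 = -1.0492e-04
ts2_new = 2.98 min

2.98 min


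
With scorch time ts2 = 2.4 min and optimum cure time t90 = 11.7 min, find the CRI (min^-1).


CRI = 100 / (t90 - ts2)
= 100 / (11.7 - 2.4)
= 100 / 9.3
= 10.75 min^-1

10.75 min^-1


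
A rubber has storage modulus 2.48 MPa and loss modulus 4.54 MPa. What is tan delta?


tan delta = E'' / E'
= 4.54 / 2.48
= 1.8306

tan delta = 1.8306


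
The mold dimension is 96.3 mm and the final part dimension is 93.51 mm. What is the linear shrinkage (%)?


Shrinkage = (mold - part) / mold * 100
= (96.3 - 93.51) / 96.3 * 100
= 2.79 / 96.3 * 100
= 2.9%

2.9%


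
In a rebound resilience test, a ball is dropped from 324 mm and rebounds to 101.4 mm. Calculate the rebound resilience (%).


Resilience = h_rebound / h_drop * 100
= 101.4 / 324 * 100
= 31.3%

31.3%


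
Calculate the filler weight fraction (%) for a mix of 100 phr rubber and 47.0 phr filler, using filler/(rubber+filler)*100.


Filler % = filler / (rubber + filler) * 100
= 47.0 / (100 + 47.0) * 100
= 47.0 / 147.0 * 100
= 31.97%

31.97%


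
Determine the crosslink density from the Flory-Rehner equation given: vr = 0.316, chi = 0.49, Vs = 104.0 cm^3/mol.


ln(1 - vr) = ln(1 - 0.316) = -0.3798
Numerator = -((-0.3798) + 0.316 + 0.49 * 0.316^2) = 0.0149
Denominator = 104.0 * (0.316^(1/3) - 0.316/2) = 54.4054
nu = 0.0149 / 54.4054 = 2.7328e-04 mol/cm^3

2.7328e-04 mol/cm^3


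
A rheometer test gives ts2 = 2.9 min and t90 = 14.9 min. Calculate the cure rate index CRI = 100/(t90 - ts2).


CRI = 100 / (t90 - ts2)
= 100 / (14.9 - 2.9)
= 100 / 12.0
= 8.33 min^-1

8.33 min^-1


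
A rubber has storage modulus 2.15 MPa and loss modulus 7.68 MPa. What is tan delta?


tan delta = E'' / E'
= 7.68 / 2.15
= 3.5721

tan delta = 3.5721


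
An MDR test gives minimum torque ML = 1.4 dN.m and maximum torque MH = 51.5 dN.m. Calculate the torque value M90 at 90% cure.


M90 = ML + 0.9 * (MH - ML)
M90 = 1.4 + 0.9 * (51.5 - 1.4)
M90 = 1.4 + 0.9 * 50.1
M90 = 46.49 dN.m

46.49 dN.m


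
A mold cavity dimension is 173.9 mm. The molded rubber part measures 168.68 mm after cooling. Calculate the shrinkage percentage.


Shrinkage = (mold - part) / mold * 100
= (173.9 - 168.68) / 173.9 * 100
= 5.22 / 173.9 * 100
= 3.0%

3.0%


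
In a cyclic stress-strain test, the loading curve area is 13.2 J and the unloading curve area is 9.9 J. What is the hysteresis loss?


Hysteresis loss = loading - unloading
= 13.2 - 9.9
= 3.3 J

3.3 J


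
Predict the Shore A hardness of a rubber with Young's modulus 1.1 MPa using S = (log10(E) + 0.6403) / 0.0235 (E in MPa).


log10(E) = 0.0235*S - 0.6403  =>  S = (log10(E) + 0.6403) / 0.0235
log10(1.1) = 0.041393
S = (0.041393 + 0.6403) / 0.0235 = 0.681693 / 0.0235
S = 29.0

Shore A = 29.0


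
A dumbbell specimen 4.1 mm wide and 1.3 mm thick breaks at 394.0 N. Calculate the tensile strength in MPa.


Area = width * thickness = 4.1 * 1.3 = 5.33 mm^2
TS = force / area = 394.0 / 5.33 = 73.92 MPa

73.92 MPa


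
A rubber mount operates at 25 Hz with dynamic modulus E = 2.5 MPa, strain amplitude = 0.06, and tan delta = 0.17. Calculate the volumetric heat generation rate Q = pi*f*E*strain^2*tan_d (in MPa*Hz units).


Q = pi * f * E * strain^2 * tan_d
= pi * 25 * 2.5 * 0.06^2 * 0.17
= pi * 25 * 2.5 * 0.0036 * 0.17
= 0.1202

Q = 0.1202


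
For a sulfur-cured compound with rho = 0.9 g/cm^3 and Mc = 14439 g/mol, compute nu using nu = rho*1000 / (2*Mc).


nu = rho * 1000 / (2 * Mc)
nu = 0.9 * 1000 / (2 * 14439)
nu = 900.0 / 28878
nu = 0.0312 mol/L

0.0312 mol/L


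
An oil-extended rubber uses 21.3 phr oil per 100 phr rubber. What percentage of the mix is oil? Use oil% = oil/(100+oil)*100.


Oil % = oil / (100 + oil) * 100
= 21.3 / (100 + 21.3) * 100
= 21.3 / 121.3 * 100
= 17.56%

17.56%


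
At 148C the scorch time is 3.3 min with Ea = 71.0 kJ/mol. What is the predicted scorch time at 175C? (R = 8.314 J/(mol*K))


Convert temperatures: T1 = 148 + 273.15 = 421.15 K, T2 = 175 + 273.15 = 448.15 K
ts2_new = 3.3 * exp(71000 / 8.314 * (1/448.15 - 1/421.15))
1/T2 - 1/T1 = -1.4306e-04
ts2_new = 0.97 min

0.97 min


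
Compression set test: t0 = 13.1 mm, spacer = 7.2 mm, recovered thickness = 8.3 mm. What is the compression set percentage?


CS = (t0 - recovered) / (t0 - ts) * 100
= (13.1 - 8.3) / (13.1 - 7.2) * 100
= 4.8 / 5.9 * 100
= 81.4%

81.4%


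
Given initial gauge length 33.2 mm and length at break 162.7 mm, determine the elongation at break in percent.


Elongation = (Lf - L0) / L0 * 100
= (162.7 - 33.2) / 33.2 * 100
= 129.5 / 33.2 * 100
= 390.1%

390.1%


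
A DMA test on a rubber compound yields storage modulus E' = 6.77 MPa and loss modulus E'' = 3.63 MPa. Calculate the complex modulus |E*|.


|E*| = sqrt(E'^2 + E''^2)
= sqrt(6.77^2 + 3.63^2)
= sqrt(45.8329 + 13.1769)
= 7.682 MPa

7.682 MPa


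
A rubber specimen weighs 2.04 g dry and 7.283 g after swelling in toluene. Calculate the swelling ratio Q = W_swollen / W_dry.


Q = W_swollen / W_dry
Q = 7.283 / 2.04
Q = 3.57

Q = 3.57


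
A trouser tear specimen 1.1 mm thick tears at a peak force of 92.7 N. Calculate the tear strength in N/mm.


Tear strength = force / thickness
= 92.7 / 1.1
= 84.27 N/mm

84.27 N/mm


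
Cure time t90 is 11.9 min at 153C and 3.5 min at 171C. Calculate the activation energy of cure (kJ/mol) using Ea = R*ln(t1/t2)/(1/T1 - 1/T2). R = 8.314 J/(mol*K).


T1 = 426.15 K, T2 = 444.15 K
1/T1 - 1/T2 = 9.5100e-05
ln(t1/t2) = ln(11.9/3.5) = 1.2238
Ea = 8.314 * 1.2238 / 9.5100e-05 = 106987.0972 J/mol
Ea = 106.99 kJ/mol

106.99 kJ/mol


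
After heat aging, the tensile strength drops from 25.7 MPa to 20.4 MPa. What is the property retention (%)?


Retention = aged / original * 100
= 20.4 / 25.7 * 100
= 79.4%

79.4%


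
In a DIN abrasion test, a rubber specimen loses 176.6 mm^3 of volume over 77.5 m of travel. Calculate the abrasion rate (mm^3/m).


Rate = volume_loss / distance
= 176.6 / 77.5
= 2.279 mm^3/m

2.279 mm^3/m


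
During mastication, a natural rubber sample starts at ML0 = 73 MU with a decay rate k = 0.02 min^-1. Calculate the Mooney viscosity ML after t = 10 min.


ML = ML0 * exp(-k * t)
ML = 73 * exp(-0.02 * 10)
ML = 73 * 0.8187
ML = 59.77 MU

59.77 MU


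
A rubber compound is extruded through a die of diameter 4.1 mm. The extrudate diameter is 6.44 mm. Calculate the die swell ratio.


Die swell ratio = D_extrudate / D_die
= 6.44 / 4.1
= 1.571

Die swell = 1.571


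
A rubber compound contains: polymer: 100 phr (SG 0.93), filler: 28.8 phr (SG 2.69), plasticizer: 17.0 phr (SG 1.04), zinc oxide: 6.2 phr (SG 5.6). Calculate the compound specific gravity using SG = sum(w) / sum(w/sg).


Sum of weights = 152.0
Volume contributions:
  polymer: 100/0.93 = 107.5269
  filler: 28.8/2.69 = 10.7063
  plasticizer: 17.0/1.04 = 16.3462
  zinc oxide: 6.2/5.6 = 1.1071
Sum of volumes = 135.6865
SG = 152.0 / 135.6865 = 1.12

SG = 1.12


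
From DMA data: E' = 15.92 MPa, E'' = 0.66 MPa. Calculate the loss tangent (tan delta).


tan delta = E'' / E'
= 0.66 / 15.92
= 0.0415

tan delta = 0.0415


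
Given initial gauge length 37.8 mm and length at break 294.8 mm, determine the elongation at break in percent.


Elongation = (Lf - L0) / L0 * 100
= (294.8 - 37.8) / 37.8 * 100
= 257.0 / 37.8 * 100
= 679.9%

679.9%


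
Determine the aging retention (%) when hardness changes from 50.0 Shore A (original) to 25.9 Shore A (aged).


Retention = aged / original * 100
= 25.9 / 50.0 * 100
= 51.8%

51.8%


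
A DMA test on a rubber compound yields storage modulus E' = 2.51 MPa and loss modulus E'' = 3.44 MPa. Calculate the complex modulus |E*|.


|E*| = sqrt(E'^2 + E''^2)
= sqrt(2.51^2 + 3.44^2)
= sqrt(6.3001 + 11.8336)
= 4.258 MPa

4.258 MPa


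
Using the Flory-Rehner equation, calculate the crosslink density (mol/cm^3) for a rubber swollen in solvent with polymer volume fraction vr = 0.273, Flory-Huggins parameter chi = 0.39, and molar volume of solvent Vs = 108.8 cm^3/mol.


ln(1 - vr) = ln(1 - 0.273) = -0.3188
Numerator = -((-0.3188) + 0.273 + 0.39 * 0.273^2) = 0.0168
Denominator = 108.8 * (0.273^(1/3) - 0.273/2) = 55.7290
nu = 0.0168 / 55.7290 = 3.0079e-04 mol/cm^3

3.0079e-04 mol/cm^3


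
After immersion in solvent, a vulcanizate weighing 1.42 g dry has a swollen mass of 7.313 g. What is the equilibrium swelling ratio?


Q = W_swollen / W_dry
Q = 7.313 / 1.42
Q = 5.15

Q = 5.15


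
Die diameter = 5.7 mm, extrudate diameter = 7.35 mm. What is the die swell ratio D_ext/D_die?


Die swell ratio = D_extrudate / D_die
= 7.35 / 5.7
= 1.289

Die swell = 1.289


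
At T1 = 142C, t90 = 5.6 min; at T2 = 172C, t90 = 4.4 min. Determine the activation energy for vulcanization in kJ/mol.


T1 = 415.15 K, T2 = 445.15 K
1/T1 - 1/T2 = 1.6233e-04
ln(t1/t2) = ln(5.6/4.4) = 0.2412
Ea = 8.314 * 0.2412 / 1.6233e-04 = 12351.2003 J/mol
Ea = 12.35 kJ/mol

12.35 kJ/mol


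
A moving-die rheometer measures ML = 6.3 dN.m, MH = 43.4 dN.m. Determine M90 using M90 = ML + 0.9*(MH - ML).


M90 = ML + 0.9 * (MH - ML)
M90 = 6.3 + 0.9 * (43.4 - 6.3)
M90 = 6.3 + 0.9 * 37.1
M90 = 39.69 dN.m

39.69 dN.m


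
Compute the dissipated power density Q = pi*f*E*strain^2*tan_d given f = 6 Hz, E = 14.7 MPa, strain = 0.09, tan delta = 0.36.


Q = pi * f * E * strain^2 * tan_d
= pi * 6 * 14.7 * 0.09^2 * 0.36
= pi * 6 * 14.7 * 0.0081 * 0.36
= 0.8080

Q = 0.8080


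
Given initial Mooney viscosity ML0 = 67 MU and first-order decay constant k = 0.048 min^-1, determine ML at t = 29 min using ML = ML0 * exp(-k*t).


ML = ML0 * exp(-k * t)
ML = 67 * exp(-0.048 * 29)
ML = 67 * 0.2486
ML = 16.65 MU

16.65 MU


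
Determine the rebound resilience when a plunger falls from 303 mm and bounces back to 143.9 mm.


Resilience = h_rebound / h_drop * 100
= 143.9 / 303 * 100
= 47.5%

47.5%


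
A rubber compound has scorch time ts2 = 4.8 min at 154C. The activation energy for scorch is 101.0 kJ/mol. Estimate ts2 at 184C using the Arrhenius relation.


Convert temperatures: T1 = 154 + 273.15 = 427.15 K, T2 = 184 + 273.15 = 457.15 K
ts2_new = 4.8 * exp(101000 / 8.314 * (1/457.15 - 1/427.15))
1/T2 - 1/T1 = -1.5363e-04
ts2_new = 0.74 min

0.74 min


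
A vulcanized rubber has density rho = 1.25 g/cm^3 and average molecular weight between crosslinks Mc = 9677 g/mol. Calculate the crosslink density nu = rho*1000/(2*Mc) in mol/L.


nu = rho * 1000 / (2 * Mc)
nu = 1.25 * 1000 / (2 * 9677)
nu = 1250.0 / 19354
nu = 0.0646 mol/L

0.0646 mol/L


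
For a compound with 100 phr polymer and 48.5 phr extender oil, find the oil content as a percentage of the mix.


Oil % = oil / (100 + oil) * 100
= 48.5 / (100 + 48.5) * 100
= 48.5 / 148.5 * 100
= 32.66%

32.66%


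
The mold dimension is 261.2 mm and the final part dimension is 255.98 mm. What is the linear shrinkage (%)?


Shrinkage = (mold - part) / mold * 100
= (261.2 - 255.98) / 261.2 * 100
= 5.22 / 261.2 * 100
= 2.0%

2.0%


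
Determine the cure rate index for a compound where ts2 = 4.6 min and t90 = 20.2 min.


CRI = 100 / (t90 - ts2)
= 100 / (20.2 - 4.6)
= 100 / 15.6
= 6.41 min^-1

6.41 min^-1


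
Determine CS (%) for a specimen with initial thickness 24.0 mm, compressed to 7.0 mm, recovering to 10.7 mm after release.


CS = (t0 - recovered) / (t0 - ts) * 100
= (24.0 - 10.7) / (24.0 - 7.0) * 100
= 13.3 / 17.0 * 100
= 78.2%

78.2%


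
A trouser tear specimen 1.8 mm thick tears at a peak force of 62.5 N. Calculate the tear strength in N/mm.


Tear strength = force / thickness
= 62.5 / 1.8
= 34.72 N/mm

34.72 N/mm


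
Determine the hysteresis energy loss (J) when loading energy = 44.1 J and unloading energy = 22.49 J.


Hysteresis loss = loading - unloading
= 44.1 - 22.49
= 21.61 J

21.61 J


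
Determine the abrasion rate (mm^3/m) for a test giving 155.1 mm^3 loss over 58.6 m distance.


Rate = volume_loss / distance
= 155.1 / 58.6
= 2.647 mm^3/m

2.647 mm^3/m


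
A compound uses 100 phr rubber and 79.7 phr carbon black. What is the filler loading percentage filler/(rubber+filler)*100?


Filler % = filler / (rubber + filler) * 100
= 79.7 / (100 + 79.7) * 100
= 79.7 / 179.7 * 100
= 44.35%

44.35%


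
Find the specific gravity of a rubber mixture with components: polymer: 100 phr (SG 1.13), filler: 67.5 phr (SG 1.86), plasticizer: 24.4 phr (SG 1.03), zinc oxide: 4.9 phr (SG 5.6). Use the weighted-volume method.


Sum of weights = 196.8
Volume contributions:
  polymer: 100/1.13 = 88.4956
  filler: 67.5/1.86 = 36.2903
  plasticizer: 24.4/1.03 = 23.6893
  zinc oxide: 4.9/5.6 = 0.8750
Sum of volumes = 149.3502
SG = 196.8 / 149.3502 = 1.318

SG = 1.318


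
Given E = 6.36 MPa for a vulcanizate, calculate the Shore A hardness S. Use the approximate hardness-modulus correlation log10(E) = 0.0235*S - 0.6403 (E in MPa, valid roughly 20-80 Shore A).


log10(E) = 0.0235*S - 0.6403  =>  S = (log10(E) + 0.6403) / 0.0235
log10(6.36) = 0.803457
S = (0.803457 + 0.6403) / 0.0235 = 1.443757 / 0.0235
S = 61.4

Shore A = 61.4


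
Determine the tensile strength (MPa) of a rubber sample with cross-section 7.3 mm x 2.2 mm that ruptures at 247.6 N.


Area = width * thickness = 7.3 * 2.2 = 16.06 mm^2
TS = force / area = 247.6 / 16.06 = 15.42 MPa

15.42 MPa


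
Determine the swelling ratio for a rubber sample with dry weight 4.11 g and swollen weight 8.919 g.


Q = W_swollen / W_dry
Q = 8.919 / 4.11
Q = 2.17

Q = 2.17


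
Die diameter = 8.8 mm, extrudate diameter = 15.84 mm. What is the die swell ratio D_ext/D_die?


Die swell ratio = D_extrudate / D_die
= 15.84 / 8.8
= 1.8

Die swell = 1.8


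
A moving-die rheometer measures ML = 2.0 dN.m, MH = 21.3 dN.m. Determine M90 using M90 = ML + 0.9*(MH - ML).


M90 = ML + 0.9 * (MH - ML)
M90 = 2.0 + 0.9 * (21.3 - 2.0)
M90 = 2.0 + 0.9 * 19.3
M90 = 19.37 dN.m

19.37 dN.m


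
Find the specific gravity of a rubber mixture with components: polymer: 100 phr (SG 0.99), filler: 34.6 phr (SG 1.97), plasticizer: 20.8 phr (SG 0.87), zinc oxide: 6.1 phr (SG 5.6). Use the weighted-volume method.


Sum of weights = 161.5
Volume contributions:
  polymer: 100/0.99 = 101.0101
  filler: 34.6/1.97 = 17.5635
  plasticizer: 20.8/0.87 = 23.9080
  zinc oxide: 6.1/5.6 = 1.0893
Sum of volumes = 143.5709
SG = 161.5 / 143.5709 = 1.125

SG = 1.125


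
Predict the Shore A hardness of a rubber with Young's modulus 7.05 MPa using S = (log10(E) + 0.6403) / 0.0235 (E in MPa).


log10(E) = 0.0235*S - 0.6403  =>  S = (log10(E) + 0.6403) / 0.0235
log10(7.05) = 0.848189
S = (0.848189 + 0.6403) / 0.0235 = 1.488489 / 0.0235
S = 63.3

Shore A = 63.3


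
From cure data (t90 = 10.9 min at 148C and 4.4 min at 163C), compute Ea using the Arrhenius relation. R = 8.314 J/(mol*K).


T1 = 421.15 K, T2 = 436.15 K
1/T1 - 1/T2 = 8.1662e-05
ln(t1/t2) = ln(10.9/4.4) = 0.9072
Ea = 8.314 * 0.9072 / 8.1662e-05 = 92357.9951 J/mol
Ea = 92.36 kJ/mol

92.36 kJ/mol


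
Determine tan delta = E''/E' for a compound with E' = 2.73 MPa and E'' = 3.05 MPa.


tan delta = E'' / E'
= 3.05 / 2.73
= 1.1172

tan delta = 1.1172


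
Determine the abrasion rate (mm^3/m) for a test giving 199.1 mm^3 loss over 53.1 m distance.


Rate = volume_loss / distance
= 199.1 / 53.1
= 3.75 mm^3/m

3.75 mm^3/m
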